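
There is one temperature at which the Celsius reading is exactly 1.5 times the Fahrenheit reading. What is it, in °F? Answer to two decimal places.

-18.82°F

Let F be the Fahrenheit reading. The Celsius reading is C = 5/9·F - 17.7778.
Require C = 1.5·F: 5/9·F - 17.7778 = 1.5·F.
(-17/18)·F = 17.7778  ⇒  F = -18.82.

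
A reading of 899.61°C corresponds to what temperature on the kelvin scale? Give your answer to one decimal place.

In kelvin: 899.6100 + 273.15 = 1172.8 K.

1172.8 K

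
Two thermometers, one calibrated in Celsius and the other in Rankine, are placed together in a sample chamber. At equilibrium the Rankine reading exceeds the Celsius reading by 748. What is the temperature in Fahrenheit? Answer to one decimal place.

608.7°F

Let x be the Celsius reading; then the Rankine reading is 1.8·x + 491.67.
(1.8·x + 491.67) - x = 748  ⇒  (0.8)·x = 256.33  ⇒  x = 320.4125°C.
In Fahrenheit: 320.4125 × 1.8 + 32 = 608.7°F.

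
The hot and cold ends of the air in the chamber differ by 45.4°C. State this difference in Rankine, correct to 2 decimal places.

81.72°R

For a temperature interval the offset drops out; only the factor 1.8 applies.
45.4 × 1.8 = 81.72.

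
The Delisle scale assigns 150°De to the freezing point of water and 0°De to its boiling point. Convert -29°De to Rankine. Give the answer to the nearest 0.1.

Linear interpolation between the fixed points: C = (-29 - 150) × 100 / (0 - 150) = 119.3333°C.
Then 119.3333 × 1.8 + 491.67 = 706.5°R.

706.5°R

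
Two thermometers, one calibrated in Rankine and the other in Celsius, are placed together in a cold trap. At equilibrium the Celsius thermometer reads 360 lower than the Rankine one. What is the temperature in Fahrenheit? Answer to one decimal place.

-264.3°F

Let x be the Rankine reading; then the Celsius reading is 5/9·x - 273.15.
(5/9·x - 273.15) - x = -360  ⇒  (-4/9)·x = -86.85  ⇒  x = 195.4125°R.
In Celsius: (195.4125 - 491.67) × 5/9 = -164.5875°C.
In Fahrenheit: -164.5875 × 1.8 + 32 = -264.3°F.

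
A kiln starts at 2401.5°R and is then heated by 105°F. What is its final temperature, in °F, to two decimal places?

Initial temperature in Celsius: (2401.5 - 491.67) × 5/9 = 1061.0167°C.
The 105°F change is an interval, so only the factor 5/9 applies: +105 × 5/9 = +58.3333°C.
Final Celsius temperature: 1061.0167 + 58.3333 = 1119.3500°C.
In Fahrenheit: 1119.3500 × 1.8 + 32 = 2046.83°F.

2046.83°F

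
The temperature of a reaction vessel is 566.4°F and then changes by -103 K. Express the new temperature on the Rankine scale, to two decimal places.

840.67°R

Initial temperature in Celsius: (566.4 - 32) × 5/9 = 296.8889°C.
The 103 K change is an interval; Kelvin and Celsius degrees are the same size, so ΔC = -103°C.
Final Celsius temperature: 296.8889 - 103.0000 = 193.8889°C.
In Rankine: 193.8889 × 1.8 + 491.67 = 840.67°R.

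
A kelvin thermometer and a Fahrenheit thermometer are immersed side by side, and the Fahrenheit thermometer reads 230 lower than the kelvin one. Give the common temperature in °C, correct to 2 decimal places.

13.94°C

Let x be the kelvin reading; then the Fahrenheit reading is 1.8·x - 459.67.
(1.8·x - 459.67) - x = -230  ⇒  (0.8)·x = 229.67  ⇒  x = 287.0875 K.
In Celsius: 287.0875 - 273.15 = 13.94°C.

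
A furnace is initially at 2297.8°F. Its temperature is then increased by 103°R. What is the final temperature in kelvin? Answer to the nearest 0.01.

Initial temperature in Celsius: (2297.8 - 32) × 5/9 = 1258.7778°C.
The 103°R change is an interval, so only the factor 5/9 applies: +103 × 5/9 = +57.2222°C.
Final Celsius temperature: 1258.7778 + 57.2222 = 1316.0000°C.
In kelvin: 1316.0000 + 273.15 = 1589.15 K.

1589.15 K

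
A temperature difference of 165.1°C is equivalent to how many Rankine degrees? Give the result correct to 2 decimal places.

An interval of 1°C corresponds to 1.8°R.
165.1 × 1.8 = 297.18.

297.18°R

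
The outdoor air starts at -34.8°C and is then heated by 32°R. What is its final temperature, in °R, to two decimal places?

The 32°R change is an interval, so only the factor 5/9 applies: +32 × 5/9 = +17.7778°C.
Final Celsius temperature: -34.8000 + 17.7778 = -17.0222°C.
In Rankine: -17.0222 × 1.8 + 491.67 = 461.03°R.

461.03°R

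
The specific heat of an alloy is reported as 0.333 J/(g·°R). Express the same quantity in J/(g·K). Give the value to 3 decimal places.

0.599 J/(g·K)

Since only a temperature interval is involved, the additive offset between the scales drops out.
A change of 1 K is a change of 1.8°R, so per K the value is 0.333 × 1.8 = 0.599.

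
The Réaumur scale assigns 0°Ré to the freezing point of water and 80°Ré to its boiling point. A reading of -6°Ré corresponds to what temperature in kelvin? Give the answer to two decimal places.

Linear interpolation between the fixed points: C = (-6 - 0) × 100 / (80 - 0) = -7.5000°C.
Then -7.5000 + 273.15 = 265.65 K.

265.65 K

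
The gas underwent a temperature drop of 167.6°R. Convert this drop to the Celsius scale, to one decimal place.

An interval of 1°R corresponds to 5/9°C.
167.6 × 5/9 = 93.1.

93.1°C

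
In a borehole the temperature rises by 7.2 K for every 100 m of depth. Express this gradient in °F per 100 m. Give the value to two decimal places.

The quantity depends on a temperature interval, so only the ratio of degree sizes applies; the offset between the scales is irrelevant.
A change of 1 K is a change of 1.8°F, so 7.2 × 1.8 = 12.96.

12.96 °F/100 m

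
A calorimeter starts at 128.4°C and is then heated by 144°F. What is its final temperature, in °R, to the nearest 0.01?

The 144°F change is an interval, so only the factor 5/9 applies: +144 × 5/9 = +80.0000°C.
Final Celsius temperature: 128.4000 + 80.0000 = 208.4000°C.
In Rankine: 208.4000 × 1.8 + 491.67 = 866.79°R.

866.79°R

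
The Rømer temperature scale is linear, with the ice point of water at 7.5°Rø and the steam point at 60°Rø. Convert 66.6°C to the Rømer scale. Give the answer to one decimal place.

Linearly onto the Rømer scale: 7.5 + (66.6000 / 100) × (60 - 7.5) = 42.5°Rø.

42.5°Rø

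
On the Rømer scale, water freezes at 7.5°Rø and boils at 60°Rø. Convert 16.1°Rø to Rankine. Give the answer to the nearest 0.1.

521.2°R

Linear interpolation between the fixed points: C = (16.1 - 7.5) × 100 / (60 - 7.5) = 16.3810°C.
Then 16.3810 × 1.8 + 491.67 = 521.2°R.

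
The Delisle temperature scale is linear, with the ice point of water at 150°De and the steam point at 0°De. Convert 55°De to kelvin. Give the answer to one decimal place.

336.5 K

Linear interpolation between the fixed points: C = (55 - 150) × 100 / (0 - 150) = 63.3333°C.
Then 63.3333 + 273.15 = 336.5 K.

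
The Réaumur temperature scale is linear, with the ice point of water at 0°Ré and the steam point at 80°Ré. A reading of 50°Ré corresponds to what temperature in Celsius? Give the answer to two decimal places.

62.50°C

Linear interpolation between the fixed points: C = (50 - 0) × 100 / (80 - 0) = 62.5000°C.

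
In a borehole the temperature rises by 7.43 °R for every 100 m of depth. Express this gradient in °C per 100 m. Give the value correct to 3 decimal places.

The quantity depends on a temperature interval, so only the ratio of degree sizes applies; the offset between the scales is irrelevant.
A change of 1°R is a change of 5/9°C, so 7.43 × 5/9 = 4.128.

4.128 °C/100 m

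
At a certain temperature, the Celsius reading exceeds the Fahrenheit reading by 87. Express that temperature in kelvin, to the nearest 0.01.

124.40 K

Let x be the Celsius reading; then the Fahrenheit reading is 1.8·x + 32.
(1.8·x + 32) - x = -87  ⇒  (0.8)·x = -119  ⇒  x = -148.7500°C.
In kelvin: -148.7500 + 273.15 = 124.40 K.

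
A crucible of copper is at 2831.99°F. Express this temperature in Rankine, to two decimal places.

3291.66°R

In Celsius: (2831.99 - 32) × 5/9 = 1555.5500°C.
In Rankine: 1555.5500 × 1.8 + 491.67 = 3291.66°R.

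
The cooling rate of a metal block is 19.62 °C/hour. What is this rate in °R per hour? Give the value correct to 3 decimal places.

The quantity depends on a temperature interval, so only the ratio of degree sizes applies; the offset between the scales is irrelevant.
A change of 1°C is a change of 1.8°R, so 19.62 × 1.8 = 35.316.

35.316 °R/hour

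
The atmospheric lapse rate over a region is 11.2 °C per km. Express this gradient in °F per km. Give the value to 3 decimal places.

20.160 °F/km

The quantity depends on a temperature interval, so only the ratio of degree sizes applies; the offset between the scales is irrelevant.
A change of 1°C is a change of 1.8°F, so 11.2 × 1.8 = 20.160.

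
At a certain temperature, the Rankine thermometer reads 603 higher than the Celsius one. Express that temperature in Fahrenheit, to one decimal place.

282.5°F

Let x be the Celsius reading; then the Rankine reading is 1.8·x + 491.67.
(1.8·x + 491.67) - x = 603  ⇒  (0.8)·x = 111.33  ⇒  x = 139.1625°C.
In Fahrenheit: 139.1625 × 1.8 + 32 = 282.5°F.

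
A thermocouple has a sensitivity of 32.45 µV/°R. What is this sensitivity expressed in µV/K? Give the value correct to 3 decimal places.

58.410 µV/K

The quantity depends on a temperature interval, so only the ratio of degree sizes applies; the offset between the scales is irrelevant.
A change of 1 K is a change of 1.8°R, so per K the value is 32.45 × 1.8 = 58.410.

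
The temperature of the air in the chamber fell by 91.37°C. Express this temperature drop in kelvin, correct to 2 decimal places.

91.37 K

Celsius and kelvin degrees are the same size, so the interval is unchanged: 91.37.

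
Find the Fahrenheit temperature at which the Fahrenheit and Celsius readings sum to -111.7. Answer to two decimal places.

-60.38°F

Let F be the Fahrenheit reading. The Celsius reading is C = 5/9·F - 17.7778.
Require F + C = -111.7: (14/9)·F - 17.7778 = -111.7.
F = (-111.7 + 17.7778) / (14/9) = -60.38.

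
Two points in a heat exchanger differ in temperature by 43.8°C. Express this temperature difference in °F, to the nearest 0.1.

78.8°F

An interval of 1°C corresponds to 1.8°F.
43.8 × 1.8 = 78.8.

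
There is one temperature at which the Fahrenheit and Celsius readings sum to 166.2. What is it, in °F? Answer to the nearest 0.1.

Let F be the Fahrenheit reading. The Celsius reading is C = 5/9·F - 17.7778.
Require F + C = 166.2: (14/9)·F - 17.7778 = 166.2.
F = (166.2 + 17.7778) / (14/9) = 118.3.

118.3°F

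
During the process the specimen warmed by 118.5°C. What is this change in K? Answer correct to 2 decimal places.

118.50 K

Celsius and kelvin degrees are the same size, so the interval is unchanged: 118.50.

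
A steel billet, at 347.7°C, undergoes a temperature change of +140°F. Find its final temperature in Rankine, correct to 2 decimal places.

The 140°F change is an interval, so only the factor 5/9 applies: +140 × 5/9 = +77.7778°C.
Final Celsius temperature: 347.7000 + 77.7778 = 425.4778°C.
In Rankine: 425.4778 × 1.8 + 491.67 = 1257.53°R.

1257.53°R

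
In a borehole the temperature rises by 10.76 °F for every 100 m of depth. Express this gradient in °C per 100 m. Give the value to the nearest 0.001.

5.978 °C/100 m

Since only a temperature interval is involved, the additive offset between the scales drops out.
A change of 1°F is a change of 5/9°C, so 10.76 × 5/9 = 5.978.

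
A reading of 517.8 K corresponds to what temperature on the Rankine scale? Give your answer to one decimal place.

932.0°R

In Celsius: 517.8 - 273.15 = 244.6500°C.
In Rankine: 244.6500 × 1.8 + 491.67 = 932.0°R.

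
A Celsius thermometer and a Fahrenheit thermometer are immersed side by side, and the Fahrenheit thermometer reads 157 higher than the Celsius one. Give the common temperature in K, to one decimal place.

Let x be the Celsius reading; then the Fahrenheit reading is 1.8·x + 32.
(1.8·x + 32) - x = 157  ⇒  (0.8)·x = 125  ⇒  x = 156.2500°C.
In kelvin: 156.2500 + 273.15 = 429.4 K.

429.4 K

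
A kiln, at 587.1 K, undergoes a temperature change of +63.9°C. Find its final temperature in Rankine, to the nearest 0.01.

Initial temperature in Celsius: 587.1 - 273.15 = 313.9500°C.
Final Celsius temperature: 313.9500 + 63.9000 = 377.8500°C.
In Rankine: 377.8500 × 1.8 + 491.67 = 1171.80°R.

1171.80°R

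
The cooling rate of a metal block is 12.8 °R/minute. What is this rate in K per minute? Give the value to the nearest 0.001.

The quantity depends on a temperature interval, so only the ratio of degree sizes applies; the offset between the scales is irrelevant.
A change of 1°R is a change of 5/9 K, so 12.8 × 5/9 = 7.111.

7.111 K/minute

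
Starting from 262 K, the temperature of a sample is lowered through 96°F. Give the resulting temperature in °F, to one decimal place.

-84.1°F

Initial temperature in Celsius: 262 - 273.15 = -11.1500°C.
The 96°F change is an interval, so only the factor 5/9 applies: -96 × 5/9 = -53.3333°C.
Final Celsius temperature: -11.1500 - 53.3333 = -64.4833°C.
In Fahrenheit: -64.4833 × 1.8 + 32 = -84.1°F.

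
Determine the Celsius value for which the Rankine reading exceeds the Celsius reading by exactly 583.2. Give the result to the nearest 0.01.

114.41°C

Let C be the Celsius reading. The Rankine reading is R = 1.8·C + 491.67.
Require R - C = 583.2: (0.8)·C + 491.67 = 583.2.
C = (583.2 - 491.67) / (0.8) = 114.41.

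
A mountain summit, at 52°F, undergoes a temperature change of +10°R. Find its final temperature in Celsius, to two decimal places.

Initial temperature in Celsius: (52 - 32) × 5/9 = 11.1111°C.
The 10°R change is an interval, so only the factor 5/9 applies: +10 × 5/9 = +5.5556°C.
Final Celsius temperature: 11.1111 + 5.5556 = 16.6667°C.

16.67°C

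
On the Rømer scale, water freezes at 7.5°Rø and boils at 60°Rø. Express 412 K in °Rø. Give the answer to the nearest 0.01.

80.40°Rø

First in Celsius: 412 - 273.15 = 138.8500°C.
Linearly onto the Rømer scale: 7.5 + (138.8500 / 100) × (60 - 7.5) = 80.40°Rø.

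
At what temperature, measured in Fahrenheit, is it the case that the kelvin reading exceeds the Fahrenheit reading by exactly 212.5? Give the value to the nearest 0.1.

Let F be the Fahrenheit reading. The kelvin reading is K = 5/9·F + 255.372.
Require K - F = 212.5: (-4/9)·F + 255.372 = 212.5.
F = (212.5 - 255.372) / (-4/9) = 96.5.

96.5°F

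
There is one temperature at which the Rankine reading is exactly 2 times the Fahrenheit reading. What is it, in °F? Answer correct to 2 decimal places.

459.67°F

Let F be the Fahrenheit reading. The Rankine reading is R = 1·F + 459.67.
Require R = 2·F: 1·F + 459.67 = 2·F.
(-1)·F = -459.67  ⇒  F = 459.67.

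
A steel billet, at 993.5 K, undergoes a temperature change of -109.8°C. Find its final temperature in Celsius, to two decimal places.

610.55°C

Initial temperature in Celsius: 993.5 - 273.15 = 720.3500°C.
Final Celsius temperature: 720.3500 - 109.8000 = 610.5500°C.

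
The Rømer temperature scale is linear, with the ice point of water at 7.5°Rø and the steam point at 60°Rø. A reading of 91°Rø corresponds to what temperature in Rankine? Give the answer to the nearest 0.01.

Linear interpolation between the fixed points: C = (91 - 7.5) × 100 / (60 - 7.5) = 159.0476°C.
Then 159.0476 × 1.8 + 491.67 = 777.96°R.

777.96°R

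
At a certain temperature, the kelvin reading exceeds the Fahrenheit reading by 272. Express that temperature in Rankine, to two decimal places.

Let x be the Fahrenheit reading; then the kelvin reading is 5/9·x + 255.372.
(5/9·x + 255.372) - x = 272  ⇒  (-4/9)·x = 16.6278  ⇒  x = -37.4125°F.
In Celsius: (-37.4125 - 32) × 5/9 = -38.5625°C.
In Rankine: -38.5625 × 1.8 + 491.67 = 422.26°R.

422.26°R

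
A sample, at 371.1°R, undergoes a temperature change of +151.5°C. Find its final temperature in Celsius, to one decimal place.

84.5°C

Initial temperature in Celsius: (371.1 - 491.67) × 5/9 = -66.9833°C.
Final Celsius temperature: -66.9833 + 151.5000 = 84.5167°C.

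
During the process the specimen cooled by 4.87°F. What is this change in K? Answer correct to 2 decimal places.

2.71 K

An interval of 1°F corresponds to 5/9 K.
4.87 × 5/9 = 2.71.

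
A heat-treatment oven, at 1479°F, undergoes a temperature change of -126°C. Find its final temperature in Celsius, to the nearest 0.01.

Initial temperature in Celsius: (1479 - 32) × 5/9 = 803.8889°C.
Final Celsius temperature: 803.8889 - 126.0000 = 677.8889°C.

677.89°C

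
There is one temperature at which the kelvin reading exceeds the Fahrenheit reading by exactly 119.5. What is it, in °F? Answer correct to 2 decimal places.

Let F be the Fahrenheit reading. The kelvin reading is K = 5/9·F + 255.372.
Require K - F = 119.5: (-4/9)·F + 255.372 = 119.5.
F = (119.5 - 255.372) / (-4/9) = 305.71.

305.71°F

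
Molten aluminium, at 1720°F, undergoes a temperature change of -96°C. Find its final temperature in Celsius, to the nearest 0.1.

Initial temperature in Celsius: (1720 - 32) × 5/9 = 937.7778°C.
Final Celsius temperature: 937.7778 - 96.0000 = 841.7778°C.

841.8°C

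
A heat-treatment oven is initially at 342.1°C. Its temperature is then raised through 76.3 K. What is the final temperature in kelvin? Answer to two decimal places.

691.55 K

The 76.3 K change is an interval; Kelvin and Celsius degrees are the same size, so ΔC = +76.3°C.
Final Celsius temperature: 342.1000 + 76.3000 = 418.4000°C.
In kelvin: 418.4000 + 273.15 = 691.55 K.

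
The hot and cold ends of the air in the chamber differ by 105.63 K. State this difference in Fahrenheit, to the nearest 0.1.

190.1°F

Only the scale ratio 1.8 matters for a change in temperature.
105.63 × 1.8 = 190.1.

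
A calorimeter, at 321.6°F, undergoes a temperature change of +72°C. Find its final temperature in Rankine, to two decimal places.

Initial temperature in Celsius: (321.6 - 32) × 5/9 = 160.8889°C.
Final Celsius temperature: 160.8889 + 72.0000 = 232.8889°C.
In Rankine: 232.8889 × 1.8 + 491.67 = 910.87°R.

910.87°R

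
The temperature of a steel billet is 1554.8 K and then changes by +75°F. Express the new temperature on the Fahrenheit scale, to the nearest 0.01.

Initial temperature in Celsius: 1554.8 - 273.15 = 1281.6500°C.
The 75°F change is an interval, so only the factor 5/9 applies: +75 × 5/9 = +41.6667°C.
Final Celsius temperature: 1281.6500 + 41.6667 = 1323.3167°C.
In Fahrenheit: 1323.3167 × 1.8 + 32 = 2413.97°F.

2413.97°F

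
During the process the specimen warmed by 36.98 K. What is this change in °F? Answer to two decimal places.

For a temperature interval the offset drops out; only the factor 1.8 applies.
36.98 × 1.8 = 66.56.

66.56°F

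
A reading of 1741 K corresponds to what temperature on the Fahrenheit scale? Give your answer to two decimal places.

In Celsius: 1741 - 273.15 = 1467.8500°C.
In Fahrenheit: 1467.8500 × 1.8 + 32 = 2674.13°F.

2674.13°F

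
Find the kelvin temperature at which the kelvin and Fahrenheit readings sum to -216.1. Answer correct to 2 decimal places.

86.99 K

Let K be the kelvin reading. The Fahrenheit reading is F = 1.8·K - 459.67.
Require K + F = -216.1: (2.8)·K - 459.67 = -216.1.
K = (-216.1 + 459.67) / (2.8) = 86.99.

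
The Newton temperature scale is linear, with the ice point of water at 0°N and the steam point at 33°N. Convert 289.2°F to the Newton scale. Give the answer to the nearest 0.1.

First in Celsius: (289.2 - 32) × 5/9 = 142.8889°C.
Linearly onto the Newton scale: 0 + (142.8889 / 100) × (33 - 0) = 47.2°N.

47.2°N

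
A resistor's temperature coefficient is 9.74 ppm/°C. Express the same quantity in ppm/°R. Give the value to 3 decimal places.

Since only a temperature interval is involved, the additive offset between the scales drops out.
A change of 1°R is a change of 5/9°C, so per °R the value is 9.74 × 5/9 = 5.411.

5.411 ppm/°R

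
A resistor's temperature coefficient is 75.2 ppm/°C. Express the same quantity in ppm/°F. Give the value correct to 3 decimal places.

The quantity depends on a temperature interval, so only the ratio of degree sizes applies; the offset between the scales is irrelevant.
A change of 1°F is a change of 5/9°C, so per °F the value is 75.2 × 5/9 = 41.778.

41.778 ppm/°F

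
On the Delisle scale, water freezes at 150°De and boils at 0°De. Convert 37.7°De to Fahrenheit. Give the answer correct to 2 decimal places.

Linear interpolation between the fixed points: C = (37.7 - 150) × 100 / (0 - 150) = 74.8667°C.
Then 74.8667 × 1.8 + 32 = 166.76°F.

166.76°F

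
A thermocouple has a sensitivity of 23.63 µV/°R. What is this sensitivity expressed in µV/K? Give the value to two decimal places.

Since only a temperature interval is involved, the additive offset between the scales drops out.
A change of 1 K is a change of 1.8°R, so per K the value is 23.63 × 1.8 = 42.53.

42.53 µV/K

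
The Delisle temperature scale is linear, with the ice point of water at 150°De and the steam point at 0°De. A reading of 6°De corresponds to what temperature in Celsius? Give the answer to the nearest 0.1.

96.0°C

Linear interpolation between the fixed points: C = (6 - 150) × 100 / (0 - 150) = 96.0000°C.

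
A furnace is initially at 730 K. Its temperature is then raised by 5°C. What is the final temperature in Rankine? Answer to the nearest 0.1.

Initial temperature in Celsius: 730 - 273.15 = 456.8500°C.
Final Celsius temperature: 456.8500 + 5.0000 = 461.8500°C.
In Rankine: 461.8500 × 1.8 + 491.67 = 1323.0°R.

1323.0°R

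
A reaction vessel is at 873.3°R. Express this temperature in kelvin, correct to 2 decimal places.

In Celsius: (873.3 - 491.67) × 5/9 = 212.0167°C.
In kelvin: 212.0167 + 273.15 = 485.17 K.

485.17 K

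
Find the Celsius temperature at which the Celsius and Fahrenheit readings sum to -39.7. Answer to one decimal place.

-25.6°C

Let C be the Celsius reading. The Fahrenheit reading is F = 1.8·C + 32.
Require C + F = -39.7: (2.8)·C + 32 = -39.7.
C = (-39.7 - 32) / (2.8) = -25.6.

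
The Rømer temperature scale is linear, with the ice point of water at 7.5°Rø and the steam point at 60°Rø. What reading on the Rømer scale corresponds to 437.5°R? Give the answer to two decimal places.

First in Celsius: (437.5 - 491.67) × 5/9 = -30.0944°C.
Linearly onto the Rømer scale: 7.5 + (-30.0944 / 100) × (60 - 7.5) = -8.30°Rø.

-8.30°Rø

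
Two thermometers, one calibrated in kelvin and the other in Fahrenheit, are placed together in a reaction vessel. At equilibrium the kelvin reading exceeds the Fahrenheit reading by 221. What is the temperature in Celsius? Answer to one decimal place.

Let x be the kelvin reading; then the Fahrenheit reading is 1.8·x - 459.67.
(1.8·x - 459.67) - x = -221  ⇒  (0.8)·x = 238.67  ⇒  x = 298.3375 K.
In Celsius: 298.3375 - 273.15 = 25.2°C.

25.2°C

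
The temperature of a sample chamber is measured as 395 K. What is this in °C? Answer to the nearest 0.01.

In Celsius: 395 - 273.15 = 121.8500°C.

121.85°C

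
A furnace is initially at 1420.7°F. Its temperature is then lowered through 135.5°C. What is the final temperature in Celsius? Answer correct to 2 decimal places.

636.00°C

Initial temperature in Celsius: (1420.7 - 32) × 5/9 = 771.5000°C.
Final Celsius temperature: 771.5000 - 135.5000 = 636.0000°C.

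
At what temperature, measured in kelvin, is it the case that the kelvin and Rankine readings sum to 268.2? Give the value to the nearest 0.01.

Let K be the kelvin reading. The Rankine reading is R = 1.8·K.
Require K + R = 268.2: (2.8)·K = 268.2.
K = (268.2) / (2.8) = 95.79.

95.79 K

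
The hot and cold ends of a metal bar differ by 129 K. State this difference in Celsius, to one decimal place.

Kelvin and Celsius degrees are the same size, so the interval is unchanged: 129.0.

129.0°C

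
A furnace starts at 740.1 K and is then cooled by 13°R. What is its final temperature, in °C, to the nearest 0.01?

Initial temperature in Celsius: 740.1 - 273.15 = 466.9500°C.
The 13°R change is an interval, so only the factor 5/9 applies: -13 × 5/9 = -7.2222°C.
Final Celsius temperature: 466.9500 - 7.2222 = 459.7278°C.

459.73°C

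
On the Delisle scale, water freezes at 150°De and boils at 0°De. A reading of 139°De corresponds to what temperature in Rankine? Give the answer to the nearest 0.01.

Linear interpolation between the fixed points: C = (139 - 150) × 100 / (0 - 150) = 7.3333°C.
Then 7.3333 × 1.8 + 491.67 = 504.87°R.

504.87°R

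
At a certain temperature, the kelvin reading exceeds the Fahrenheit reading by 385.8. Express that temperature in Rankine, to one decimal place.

166.2°R

Let x be the kelvin reading; then the Fahrenheit reading is 1.8·x - 459.67.
(1.8·x - 459.67) - x = -385.8  ⇒  (0.8)·x = 73.87  ⇒  x = 92.3375 K.
In Celsius: 92.3375 - 273.15 = -180.8125°C.
In Rankine: -180.8125 × 1.8 + 491.67 = 166.2°R.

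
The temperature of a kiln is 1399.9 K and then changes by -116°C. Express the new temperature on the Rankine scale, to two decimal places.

Initial temperature in Celsius: 1399.9 - 273.15 = 1126.7500°C.
Final Celsius temperature: 1126.7500 - 116.0000 = 1010.7500°C.
In Rankine: 1010.7500 × 1.8 + 491.67 = 2311.02°R.

2311.02°R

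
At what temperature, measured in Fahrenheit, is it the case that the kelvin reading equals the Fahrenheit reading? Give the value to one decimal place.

Let F be the Fahrenheit reading. The kelvin reading is K = 5/9·F + 255.372.
Set K = F: 5/9·F + 255.372 = F.
(-4/9)·F = -255.372  ⇒  F = 574.6.

574.6°F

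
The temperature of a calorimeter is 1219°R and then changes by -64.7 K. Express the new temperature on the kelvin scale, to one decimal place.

Initial temperature in Celsius: (1219 - 491.67) × 5/9 = 404.0722°C.
The 64.7 K change is an interval; Kelvin and Celsius degrees are the same size, so ΔC = -64.7°C.
Final Celsius temperature: 404.0722 - 64.7000 = 339.3722°C.
In kelvin: 339.3722 + 273.15 = 612.5 K.

612.5 K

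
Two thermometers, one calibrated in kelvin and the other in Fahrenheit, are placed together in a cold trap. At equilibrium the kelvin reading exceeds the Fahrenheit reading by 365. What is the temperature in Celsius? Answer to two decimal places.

-154.81°C

Let x be the kelvin reading; then the Fahrenheit reading is 1.8·x - 459.67.
(1.8·x - 459.67) - x = -365  ⇒  (0.8)·x = 94.67  ⇒  x = 118.3375 K.
In Celsius: 118.3375 - 273.15 = -154.81°C.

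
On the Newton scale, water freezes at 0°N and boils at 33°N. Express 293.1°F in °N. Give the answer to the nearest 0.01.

First in Celsius: (293.1 - 32) × 5/9 = 145.0556°C.
Linearly onto the Newton scale: 0 + (145.0556 / 100) × (33 - 0) = 47.87°N.

47.87°N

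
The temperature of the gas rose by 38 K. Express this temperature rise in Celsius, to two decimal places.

Kelvin and Celsius degrees are the same size, so the interval is unchanged: 38.00.

38.00°C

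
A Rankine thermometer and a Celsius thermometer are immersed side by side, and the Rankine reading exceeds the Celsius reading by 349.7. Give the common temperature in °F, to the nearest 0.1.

-287.4°F

Let x be the Rankine reading; then the Celsius reading is 5/9·x - 273.15.
(5/9·x - 273.15) - x = -349.7  ⇒  (-4/9)·x = -76.55  ⇒  x = 172.2375°R.
In Celsius: (172.2375 - 491.67) × 5/9 = -177.4625°C.
In Fahrenheit: -177.4625 × 1.8 + 32 = -287.4°F.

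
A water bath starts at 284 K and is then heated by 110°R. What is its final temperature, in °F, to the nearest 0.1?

Initial temperature in Celsius: 284 - 273.15 = 10.8500°C.
The 110°R change is an interval, so only the factor 5/9 applies: +110 × 5/9 = +61.1111°C.
Final Celsius temperature: 10.8500 + 61.1111 = 71.9611°C.
In Fahrenheit: 71.9611 × 1.8 + 32 = 161.5°F.

161.5°F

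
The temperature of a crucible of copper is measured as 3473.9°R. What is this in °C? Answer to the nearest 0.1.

1656.8°C

In Celsius: (3473.9 - 491.67) × 5/9 = 1656.7944°C.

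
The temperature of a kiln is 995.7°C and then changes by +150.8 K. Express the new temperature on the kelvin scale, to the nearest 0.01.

1419.65 K

The 150.8 K change is an interval; Kelvin and Celsius degrees are the same size, so ΔC = +150.8°C.
Final Celsius temperature: 995.7000 + 150.8000 = 1146.5000°C.
In kelvin: 1146.5000 + 273.15 = 1419.65 K.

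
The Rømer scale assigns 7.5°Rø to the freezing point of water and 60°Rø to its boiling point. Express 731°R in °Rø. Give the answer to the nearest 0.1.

77.3°Rø

First in Celsius: (731 - 491.67) × 5/9 = 132.9611°C.
Linearly onto the Rømer scale: 7.5 + (132.9611 / 100) × (60 - 7.5) = 77.3°Rø.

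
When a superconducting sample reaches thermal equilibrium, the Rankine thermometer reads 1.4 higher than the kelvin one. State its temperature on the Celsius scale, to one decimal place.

Let x be the kelvin reading; then the Rankine reading is 1.8·x.
(1.8·x) - x = 1.4  ⇒  (0.8)·x = 1.4  ⇒  x = 1.7500 K.
In Celsius: 1.75 - 273.15 = -271.4°C.

-271.4°C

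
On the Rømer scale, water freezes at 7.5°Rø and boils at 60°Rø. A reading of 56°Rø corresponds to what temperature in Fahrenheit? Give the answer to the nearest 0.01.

198.29°F

Linear interpolation between the fixed points: C = (56 - 7.5) × 100 / (60 - 7.5) = 92.3810°C.
Then 92.3810 × 1.8 + 32 = 198.29°F.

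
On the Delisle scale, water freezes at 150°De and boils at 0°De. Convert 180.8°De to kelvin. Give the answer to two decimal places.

252.62 K

Linear interpolation between the fixed points: C = (180.8 - 150) × 100 / (0 - 150) = -20.5333°C.
Then -20.5333 + 273.15 = 252.62 K.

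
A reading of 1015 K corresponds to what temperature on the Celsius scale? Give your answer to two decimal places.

In Celsius: 1015 - 273.15 = 741.8500°C.

741.85°C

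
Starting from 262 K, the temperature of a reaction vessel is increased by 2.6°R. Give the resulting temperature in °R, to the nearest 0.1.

Initial temperature in Celsius: 262 - 273.15 = -11.1500°C.
The 2.6°R change is an interval, so only the factor 5/9 applies: +2.6 × 5/9 = +1.4444°C.
Final Celsius temperature: -11.1500 + 1.4444 = -9.7056°C.
In Rankine: -9.7056 × 1.8 + 491.67 = 474.2°R.

474.2°R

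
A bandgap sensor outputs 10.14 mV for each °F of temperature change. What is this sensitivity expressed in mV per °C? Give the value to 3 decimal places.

18.252 mV per °C

The quantity depends on a temperature interval, so only the ratio of degree sizes applies; the offset between the scales is irrelevant.
A change of 1°C is a change of 1.8°F, so per °C the value is 10.14 × 1.8 = 18.252.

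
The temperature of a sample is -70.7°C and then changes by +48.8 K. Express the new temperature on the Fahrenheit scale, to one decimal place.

The 48.8 K change is an interval; Kelvin and Celsius degrees are the same size, so ΔC = +48.8°C.
Final Celsius temperature: -70.7000 + 48.8000 = -21.9000°C.
In Fahrenheit: -21.9000 × 1.8 + 32 = -7.4°F.

-7.4°F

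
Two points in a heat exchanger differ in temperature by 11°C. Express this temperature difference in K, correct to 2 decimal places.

11.00 K

Celsius and kelvin degrees are the same size, so the interval is unchanged: 11.00.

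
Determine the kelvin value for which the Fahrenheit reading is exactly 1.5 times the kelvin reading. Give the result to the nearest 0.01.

1532.23 K

Let K be the kelvin reading. The Fahrenheit reading is F = 1.8·K - 459.67.
Require F = 1.5·K: 1.8·K - 459.67 = 1.5·K.
(0.3)·K = 459.67  ⇒  K = 1532.23.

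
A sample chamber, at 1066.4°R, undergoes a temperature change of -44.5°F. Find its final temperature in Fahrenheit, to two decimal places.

Initial temperature in Celsius: (1066.4 - 491.67) × 5/9 = 319.2944°C.
The 44.5°F change is an interval, so only the factor 5/9 applies: -44.5 × 5/9 = -24.7222°C.
Final Celsius temperature: 319.2944 - 24.7222 = 294.5722°C.
In Fahrenheit: 294.5722 × 1.8 + 32 = 562.23°F.

562.23°F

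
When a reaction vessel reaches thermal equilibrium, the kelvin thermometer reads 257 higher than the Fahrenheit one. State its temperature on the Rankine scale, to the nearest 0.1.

Let x be the Fahrenheit reading; then the kelvin reading is 5/9·x + 255.372.
(5/9·x + 255.372) - x = 257  ⇒  (-4/9)·x = 1.62778  ⇒  x = -3.6625°F.
In Celsius: (-3.6625 - 32) × 5/9 = -19.8125°C.
In Rankine: -19.8125 × 1.8 + 491.67 = 456.0°R.

456.0°R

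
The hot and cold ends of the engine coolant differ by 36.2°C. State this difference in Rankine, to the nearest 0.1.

An interval of 1°C corresponds to 1.8°R.
36.2 × 1.8 = 65.2.

65.2°R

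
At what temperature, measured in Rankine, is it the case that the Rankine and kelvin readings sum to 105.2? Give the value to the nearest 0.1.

Let R be the Rankine reading. The kelvin reading is K = 5/9·R.
Require R + K = 105.2: (14/9)·R = 105.2.
R = (105.2) / (14/9) = 67.6.

67.6°R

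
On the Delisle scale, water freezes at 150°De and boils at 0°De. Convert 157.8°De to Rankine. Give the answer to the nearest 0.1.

Linear interpolation between the fixed points: C = (157.8 - 150) × 100 / (0 - 150) = -5.2000°C.
Then -5.2000 × 1.8 + 491.67 = 482.3°R.

482.3°R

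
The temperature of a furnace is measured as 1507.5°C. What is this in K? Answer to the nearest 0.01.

1780.65 K

In kelvin: 1507.5000 + 273.15 = 1780.65 K.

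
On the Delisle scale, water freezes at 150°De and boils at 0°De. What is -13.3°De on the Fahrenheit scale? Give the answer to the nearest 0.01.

Linear interpolation between the fixed points: C = (-13.3 - 150) × 100 / (0 - 150) = 108.8667°C.
Then 108.8667 × 1.8 + 32 = 227.96°F.

227.96°F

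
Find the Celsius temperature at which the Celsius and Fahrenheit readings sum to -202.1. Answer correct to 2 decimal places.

Let C be the Celsius reading. The Fahrenheit reading is F = 1.8·C + 32.
Require C + F = -202.1: (2.8)·C + 32 = -202.1.
C = (-202.1 - 32) / (2.8) = -83.61.

-83.61°C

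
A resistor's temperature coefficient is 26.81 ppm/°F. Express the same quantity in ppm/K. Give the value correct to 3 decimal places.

48.258 ppm/K

The quantity depends on a temperature interval, so only the ratio of degree sizes applies; the offset between the scales is irrelevant.
A change of 1 K is a change of 1.8°F, so per K the value is 26.81 × 1.8 = 48.258.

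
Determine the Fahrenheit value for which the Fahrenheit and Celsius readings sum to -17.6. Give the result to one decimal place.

0.1°F

Let F be the Fahrenheit reading. The Celsius reading is C = 5/9·F - 17.7778.
Require F + C = -17.6: (14/9)·F - 17.7778 = -17.6.
F = (-17.6 + 17.7778) / (14/9) = 0.1.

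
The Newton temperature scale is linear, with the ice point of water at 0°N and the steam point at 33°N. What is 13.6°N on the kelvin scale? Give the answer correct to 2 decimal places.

Linear interpolation between the fixed points: C = (13.6 - 0) × 100 / (33 - 0) = 41.2121°C.
Then 41.2121 + 273.15 = 314.36 K.

314.36 K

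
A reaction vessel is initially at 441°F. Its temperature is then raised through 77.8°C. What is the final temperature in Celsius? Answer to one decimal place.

305.0°C

Initial temperature in Celsius: (441 - 32) × 5/9 = 227.2222°C.
Final Celsius temperature: 227.2222 + 77.8000 = 305.0222°C.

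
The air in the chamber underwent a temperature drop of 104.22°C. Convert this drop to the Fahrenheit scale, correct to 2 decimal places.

For a temperature interval the offset drops out; only the factor 1.8 applies.
104.22 × 1.8 = 187.60.

187.60°F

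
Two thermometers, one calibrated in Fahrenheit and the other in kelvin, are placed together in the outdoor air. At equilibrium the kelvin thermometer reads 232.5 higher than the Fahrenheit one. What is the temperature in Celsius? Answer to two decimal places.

Let x be the Fahrenheit reading; then the kelvin reading is 5/9·x + 255.372.
(5/9·x + 255.372) - x = 232.5  ⇒  (-4/9)·x = -22.8722  ⇒  x = 51.4625°F.
In Celsius: (51.4625 - 32) × 5/9 = 10.81°C.

10.81°C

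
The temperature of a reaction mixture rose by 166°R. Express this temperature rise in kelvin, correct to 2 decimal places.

92.22 K

An interval of 1°R corresponds to 5/9 K.
166 × 5/9 = 92.22.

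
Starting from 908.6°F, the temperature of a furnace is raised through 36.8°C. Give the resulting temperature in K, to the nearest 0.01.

796.95 K

Initial temperature in Celsius: (908.6 - 32) × 5/9 = 487.0000°C.
Final Celsius temperature: 487.0000 + 36.8000 = 523.8000°C.
In kelvin: 523.8000 + 273.15 = 796.95 K.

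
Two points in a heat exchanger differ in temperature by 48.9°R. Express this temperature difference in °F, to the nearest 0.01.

Rankine and Fahrenheit degrees are the same size, so the interval is unchanged: 48.90.

48.90°F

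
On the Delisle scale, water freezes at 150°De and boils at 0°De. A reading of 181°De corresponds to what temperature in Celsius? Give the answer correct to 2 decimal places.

Linear interpolation between the fixed points: C = (181 - 150) × 100 / (0 - 150) = -20.6667°C.

-20.67°C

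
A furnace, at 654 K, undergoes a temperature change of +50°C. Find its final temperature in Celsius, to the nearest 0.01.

430.85°C

Initial temperature in Celsius: 654 - 273.15 = 380.8500°C.
Final Celsius temperature: 380.8500 + 50.0000 = 430.8500°C.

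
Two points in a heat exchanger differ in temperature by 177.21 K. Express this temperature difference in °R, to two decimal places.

For a temperature interval the offset drops out; only the factor 1.8 applies.
177.21 × 1.8 = 318.98.

318.98°R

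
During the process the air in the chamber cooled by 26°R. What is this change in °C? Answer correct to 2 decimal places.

For a temperature interval the offset drops out; only the factor 5/9 applies.
26 × 5/9 = 14.44.

14.44°C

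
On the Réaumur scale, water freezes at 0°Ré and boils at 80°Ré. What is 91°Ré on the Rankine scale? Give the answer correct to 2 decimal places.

Linear interpolation between the fixed points: C = (91 - 0) × 100 / (80 - 0) = 113.7500°C.
Then 113.7500 × 1.8 + 491.67 = 696.42°R.

696.42°R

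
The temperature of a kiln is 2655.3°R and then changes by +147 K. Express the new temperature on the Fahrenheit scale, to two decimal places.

2460.23°F

Initial temperature in Celsius: (2655.3 - 491.67) × 5/9 = 1202.0167°C.
The 147 K change is an interval; Kelvin and Celsius degrees are the same size, so ΔC = +147°C.
Final Celsius temperature: 1202.0167 + 147.0000 = 1349.0167°C.
In Fahrenheit: 1349.0167 × 1.8 + 32 = 2460.23°F.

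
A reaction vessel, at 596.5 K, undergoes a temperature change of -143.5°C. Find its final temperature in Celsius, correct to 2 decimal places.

179.85°C

Initial temperature in Celsius: 596.5 - 273.15 = 323.3500°C.
Final Celsius temperature: 323.3500 - 143.5000 = 179.8500°C.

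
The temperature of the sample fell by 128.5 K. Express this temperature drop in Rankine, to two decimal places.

For a temperature interval the offset drops out; only the factor 1.8 applies.
128.5 × 1.8 = 231.30.

231.30°R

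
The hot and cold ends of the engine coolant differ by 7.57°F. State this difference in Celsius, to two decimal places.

4.21°C

Only the scale ratio 5/9 matters for a change in temperature.
7.57 × 5/9 = 4.21.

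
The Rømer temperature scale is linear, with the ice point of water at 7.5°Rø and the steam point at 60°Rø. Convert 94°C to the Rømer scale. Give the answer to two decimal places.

Linearly onto the Rømer scale: 7.5 + (94.0000 / 100) × (60 - 7.5) = 56.85°Rø.

56.85°Rø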